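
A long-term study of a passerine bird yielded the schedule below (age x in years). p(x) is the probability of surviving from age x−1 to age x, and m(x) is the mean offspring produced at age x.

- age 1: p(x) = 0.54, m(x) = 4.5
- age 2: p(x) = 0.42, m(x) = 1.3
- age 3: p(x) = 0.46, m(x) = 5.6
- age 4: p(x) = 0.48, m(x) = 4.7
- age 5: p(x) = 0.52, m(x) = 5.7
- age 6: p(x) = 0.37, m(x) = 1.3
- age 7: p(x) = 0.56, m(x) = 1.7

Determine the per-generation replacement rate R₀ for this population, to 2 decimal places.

3.71

Survivorship from birth: l_x = p_1·p_2·…·p_x.
  l_1 = 0.54000
  l_2 = 0.22680
  l_3 = 0.10433
  l_4 = 0.05008
  l_5 = 0.02604
  l_6 = 0.00963
  l_7 = 0.00540
R₀ = Σ l_x m(x):
  age 1: 0.54000 × 4.5 = 2.4300
  age 2: 0.22680 × 1.3 = 0.2948
  age 3: 0.10433 × 5.6 = 0.5842
  age 4: 0.05008 × 4.7 = 0.2354
  age 5: 0.02604 × 5.7 = 0.1484
  age 6: 0.00963 × 1.3 = 0.0125
  age 7: 0.00540 × 1.7 = 0.0092
R₀ = 2.4300 + 0.2948 + 0.5842 + 0.2354 + 0.1484 + 0.0125 + 0.0092 = 3.7146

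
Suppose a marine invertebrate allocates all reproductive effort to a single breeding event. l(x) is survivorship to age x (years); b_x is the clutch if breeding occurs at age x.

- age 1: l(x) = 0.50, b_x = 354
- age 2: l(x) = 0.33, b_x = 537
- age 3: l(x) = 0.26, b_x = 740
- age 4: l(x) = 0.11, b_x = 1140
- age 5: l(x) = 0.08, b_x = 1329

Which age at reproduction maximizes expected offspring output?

3

Expected offspring if breeding at age x = l(x) × b_x:
  age 1: 0.50 × 354 = 177.000
  age 2: 0.33 × 537 = 177.210
  age 3: 0.26 × 740 = 192.400
  age 4: 0.11 × 1140 = 125.400
  age 5: 0.08 × 1329 = 106.320
Maximum at age 3 (192.400).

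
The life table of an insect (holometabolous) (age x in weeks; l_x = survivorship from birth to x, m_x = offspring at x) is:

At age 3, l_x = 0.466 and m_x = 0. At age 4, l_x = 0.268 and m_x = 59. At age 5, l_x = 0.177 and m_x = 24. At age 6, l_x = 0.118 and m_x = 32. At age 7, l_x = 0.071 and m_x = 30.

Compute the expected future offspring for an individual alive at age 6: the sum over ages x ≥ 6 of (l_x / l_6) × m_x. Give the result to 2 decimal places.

50.05

l_6 = 0.118. Conditional survival from age 6 to x is l_x / l_6.
  x=6: (0.118/0.118) × 32 = 32.0000
  x=7: (0.071/0.118) × 30 = 18.0508
Sum = 32.0000 + 18.0508 = 50.0508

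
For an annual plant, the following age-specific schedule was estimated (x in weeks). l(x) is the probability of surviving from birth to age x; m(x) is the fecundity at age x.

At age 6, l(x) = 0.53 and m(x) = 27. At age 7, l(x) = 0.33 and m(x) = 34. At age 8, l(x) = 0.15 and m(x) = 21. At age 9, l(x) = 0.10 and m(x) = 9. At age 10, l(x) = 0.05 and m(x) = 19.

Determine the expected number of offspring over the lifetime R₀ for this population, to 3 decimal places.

30.530

R₀ = Σ l(x) m(x):
  age 6: 0.53 × 27 = 14.3100
  age 7: 0.33 × 34 = 11.2200
  age 8: 0.15 × 21 = 3.1500
  age 9: 0.10 × 9 = 0.9000
  age 10: 0.05 × 19 = 0.9500
R₀ = 14.3100 + 11.2200 + 3.1500 + 0.9000 + 0.9500 = 30.5300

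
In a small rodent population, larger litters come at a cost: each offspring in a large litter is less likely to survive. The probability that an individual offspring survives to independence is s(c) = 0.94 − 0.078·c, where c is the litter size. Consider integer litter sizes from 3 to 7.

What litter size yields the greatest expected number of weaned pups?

Expected weaned pups = c × s(c):
  c=3: 3 × 0.706 = 2.118
  c=4: 4 × 0.628 = 2.512
  c=5: 5 × 0.550 = 2.750
  c=6: 6 × 0.472 = 2.832
  c=7: 7 × 0.394 = 2.758
Maximum at c = 6 (2.832 weaned pups).

6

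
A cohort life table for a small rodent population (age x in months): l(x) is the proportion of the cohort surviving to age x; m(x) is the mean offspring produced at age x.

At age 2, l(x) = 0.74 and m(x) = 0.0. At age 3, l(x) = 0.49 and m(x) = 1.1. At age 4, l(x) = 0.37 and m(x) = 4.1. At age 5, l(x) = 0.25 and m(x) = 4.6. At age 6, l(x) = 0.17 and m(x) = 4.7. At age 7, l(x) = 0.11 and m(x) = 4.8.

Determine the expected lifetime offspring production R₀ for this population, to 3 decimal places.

R₀ = Σ l(x) m(x):
  age 2: 0.74 × 0.0 = 0.0000
  age 3: 0.49 × 1.1 = 0.5390
  age 4: 0.37 × 4.1 = 1.5170
  age 5: 0.25 × 4.6 = 1.1500
  age 6: 0.17 × 4.7 = 0.7990
  age 7: 0.11 × 4.8 = 0.5280
R₀ = 0.0000 + 0.5390 + 1.5170 + 1.1500 + 0.7990 + 0.5280 = 4.5330

4.533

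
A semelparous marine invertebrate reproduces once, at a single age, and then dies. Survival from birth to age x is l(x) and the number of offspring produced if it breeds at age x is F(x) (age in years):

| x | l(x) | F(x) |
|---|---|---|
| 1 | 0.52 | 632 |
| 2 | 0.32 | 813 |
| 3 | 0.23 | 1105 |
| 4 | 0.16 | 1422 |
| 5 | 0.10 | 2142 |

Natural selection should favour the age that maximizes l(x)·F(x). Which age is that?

Expected offspring if breeding at age x = l(x) × F(x):
  age 1: 0.52 × 632 = 328.640
  age 2: 0.32 × 813 = 260.160
  age 3: 0.23 × 1105 = 254.150
  age 4: 0.16 × 1422 = 227.520
  age 5: 0.10 × 2142 = 214.200
Maximum at age 1 (328.640).

1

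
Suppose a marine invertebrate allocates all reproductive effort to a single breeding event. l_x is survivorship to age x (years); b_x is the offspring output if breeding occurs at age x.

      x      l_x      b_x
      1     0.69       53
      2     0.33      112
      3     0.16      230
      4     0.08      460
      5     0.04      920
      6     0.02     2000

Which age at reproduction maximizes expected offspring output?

Expected offspring if breeding at age x = l_x × b_x:
  age 1: 0.69 × 53 = 36.570
  age 2: 0.33 × 112 = 36.960
  age 3: 0.16 × 230 = 36.800
  age 4: 0.08 × 460 = 36.800
  age 5: 0.04 × 920 = 36.800
  age 6: 0.02 × 2000 = 40.000
Maximum at age 6 (40.000).

6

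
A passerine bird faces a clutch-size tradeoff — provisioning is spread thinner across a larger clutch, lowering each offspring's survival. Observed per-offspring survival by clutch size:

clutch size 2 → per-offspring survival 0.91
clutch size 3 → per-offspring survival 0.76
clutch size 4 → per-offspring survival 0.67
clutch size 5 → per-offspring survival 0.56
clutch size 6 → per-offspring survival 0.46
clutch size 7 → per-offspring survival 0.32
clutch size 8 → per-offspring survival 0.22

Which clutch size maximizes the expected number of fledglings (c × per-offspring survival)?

Expected fledglings = c × s(c):
  c=2: 2 × 0.91 = 1.820
  c=3: 3 × 0.76 = 2.280
  c=4: 4 × 0.67 = 2.680
  c=5: 5 × 0.56 = 2.800
  c=6: 6 × 0.46 = 2.760
  c=7: 7 × 0.32 = 2.240
  c=8: 8 × 0.22 = 1.760
Maximum at c = 5 (2.800 fledglings).

5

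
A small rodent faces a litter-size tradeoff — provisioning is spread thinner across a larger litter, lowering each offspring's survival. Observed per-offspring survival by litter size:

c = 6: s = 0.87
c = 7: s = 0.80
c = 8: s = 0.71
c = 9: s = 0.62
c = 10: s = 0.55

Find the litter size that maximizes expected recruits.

8

Expected recruits = c × s(c):
  c=6: 6 × 0.87 = 5.220
  c=7: 7 × 0.80 = 5.600
  c=8: 8 × 0.71 = 5.680
  c=9: 9 × 0.62 = 5.580
  c=10: 10 × 0.55 = 5.500
Maximum at c = 8 (5.680 recruits).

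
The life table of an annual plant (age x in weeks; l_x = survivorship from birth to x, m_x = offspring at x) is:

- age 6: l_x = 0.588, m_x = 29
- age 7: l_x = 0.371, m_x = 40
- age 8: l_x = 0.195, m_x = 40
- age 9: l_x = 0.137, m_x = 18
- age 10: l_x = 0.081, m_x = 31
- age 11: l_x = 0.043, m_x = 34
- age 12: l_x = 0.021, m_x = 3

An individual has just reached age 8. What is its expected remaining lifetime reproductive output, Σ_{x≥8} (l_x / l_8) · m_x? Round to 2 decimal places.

73.34

l_8 = 0.195. Conditional survival from age 8 to x is l_x / l_8.
  x=8: (0.195/0.195) × 40 = 40.0000
  x=9: (0.137/0.195) × 18 = 12.6462
  x=10: (0.081/0.195) × 31 = 12.8769
  x=11: (0.043/0.195) × 34 = 7.4974
  x=12: (0.021/0.195) × 3 = 0.3231
Sum = 40.0000 + 12.6462 + 12.8769 + 7.4974 + 0.3231 = 73.3436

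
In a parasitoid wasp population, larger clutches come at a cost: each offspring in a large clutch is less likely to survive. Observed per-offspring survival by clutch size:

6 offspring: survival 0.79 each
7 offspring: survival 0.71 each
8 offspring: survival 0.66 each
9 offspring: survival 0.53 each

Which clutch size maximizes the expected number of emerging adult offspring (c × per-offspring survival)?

8

Expected emerging adult offspring = c × s(c):
  c=6: 6 × 0.79 = 4.740
  c=7: 7 × 0.71 = 4.970
  c=8: 8 × 0.66 = 5.280
  c=9: 9 × 0.53 = 4.770
Maximum at c = 8 (5.280 emerging adult offspring).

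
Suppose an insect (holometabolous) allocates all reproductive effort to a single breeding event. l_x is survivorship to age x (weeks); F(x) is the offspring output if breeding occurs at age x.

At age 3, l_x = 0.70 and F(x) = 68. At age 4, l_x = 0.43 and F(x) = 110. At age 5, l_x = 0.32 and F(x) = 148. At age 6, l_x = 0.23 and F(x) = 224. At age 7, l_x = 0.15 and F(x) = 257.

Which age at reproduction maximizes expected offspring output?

6

Expected offspring if breeding at age x = l_x × F(x):
  age 3: 0.70 × 68 = 47.600
  age 4: 0.43 × 110 = 47.300
  age 5: 0.32 × 148 = 47.360
  age 6: 0.23 × 224 = 51.520
  age 7: 0.15 × 257 = 38.550
Maximum at age 6 (51.520).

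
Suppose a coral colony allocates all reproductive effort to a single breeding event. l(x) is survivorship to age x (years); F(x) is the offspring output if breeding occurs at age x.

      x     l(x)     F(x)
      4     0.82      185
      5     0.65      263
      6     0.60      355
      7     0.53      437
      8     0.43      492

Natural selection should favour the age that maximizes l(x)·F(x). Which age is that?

7

Expected offspring if breeding at age x = l(x) × F(x):
  age 4: 0.82 × 185 = 151.700
  age 5: 0.65 × 263 = 170.950
  age 6: 0.60 × 355 = 213.000
  age 7: 0.53 × 437 = 231.610
  age 8: 0.43 × 492 = 211.560
Maximum at age 7 (231.610).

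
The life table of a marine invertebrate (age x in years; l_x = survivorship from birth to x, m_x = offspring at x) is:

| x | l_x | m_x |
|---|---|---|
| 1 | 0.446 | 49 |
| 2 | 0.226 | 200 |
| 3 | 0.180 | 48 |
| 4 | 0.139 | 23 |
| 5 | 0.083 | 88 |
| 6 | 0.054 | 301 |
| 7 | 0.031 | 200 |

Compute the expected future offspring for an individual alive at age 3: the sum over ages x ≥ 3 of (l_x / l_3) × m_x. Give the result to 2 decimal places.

231.08

l_3 = 0.180. Conditional survival from age 3 to x is l_x / l_3.
  x=3: (0.180/0.180) × 48 = 48.0000
  x=4: (0.139/0.180) × 23 = 17.7611
  x=5: (0.083/0.180) × 88 = 40.5778
  x=6: (0.054/0.180) × 301 = 90.3000
  x=7: (0.031/0.180) × 200 = 34.4444
Sum = 48.0000 + 17.7611 + 40.5778 + 90.3000 + 34.4444 = 231.0833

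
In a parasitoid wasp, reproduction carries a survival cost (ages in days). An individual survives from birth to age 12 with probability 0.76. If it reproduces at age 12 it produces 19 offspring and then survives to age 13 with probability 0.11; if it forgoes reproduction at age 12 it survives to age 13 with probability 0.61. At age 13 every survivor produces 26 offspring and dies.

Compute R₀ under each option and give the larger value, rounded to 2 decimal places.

breed at age 12: R₀ = 0.76 × (19 + 0.11 × 26) = 0.76 × 21.8600 = 16.6136
delay to age 13: R₀ = 0.76 × (0.61 × 26) = 0.76 × 15.8600 = 12.0536
Higher: breed at age 12 (16.6136).

16.61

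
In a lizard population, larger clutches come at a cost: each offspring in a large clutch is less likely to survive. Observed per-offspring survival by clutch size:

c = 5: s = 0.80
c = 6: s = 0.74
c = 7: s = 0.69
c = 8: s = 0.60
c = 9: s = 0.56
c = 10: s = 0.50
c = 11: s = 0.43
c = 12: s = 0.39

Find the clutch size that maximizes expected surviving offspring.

Expected surviving offspring = c × s(c):
  c=5: 5 × 0.80 = 4.000
  c=6: 6 × 0.74 = 4.440
  c=7: 7 × 0.69 = 4.830
  c=8: 8 × 0.60 = 4.800
  c=9: 9 × 0.56 = 5.040
  c=10: 10 × 0.50 = 5.000
  c=11: 11 × 0.43 = 4.730
  c=12: 12 × 0.39 = 4.680
Maximum at c = 9 (5.040 surviving offspring).

9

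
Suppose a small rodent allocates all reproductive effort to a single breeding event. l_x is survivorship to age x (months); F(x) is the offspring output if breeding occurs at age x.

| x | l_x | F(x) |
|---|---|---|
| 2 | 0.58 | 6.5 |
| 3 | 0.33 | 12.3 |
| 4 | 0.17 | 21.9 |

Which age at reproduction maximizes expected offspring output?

3

Expected offspring if breeding at age x = l_x × F(x):
  age 2: 0.58 × 6.5 = 3.770
  age 3: 0.33 × 12.3 = 4.059
  age 4: 0.17 × 21.9 = 3.723
Maximum at age 3 (4.059).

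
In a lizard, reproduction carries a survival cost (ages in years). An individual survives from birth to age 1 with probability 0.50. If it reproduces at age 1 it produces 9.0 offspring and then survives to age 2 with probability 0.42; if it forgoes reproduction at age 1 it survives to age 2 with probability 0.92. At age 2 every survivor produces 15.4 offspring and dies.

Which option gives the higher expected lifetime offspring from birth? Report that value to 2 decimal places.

7.73

breed at age 1: R₀ = 0.50 × (9.0 + 0.42 × 15.4) = 0.50 × 15.4680 = 7.7340
delay to age 2: R₀ = 0.50 × (0.92 × 15.4) = 0.50 × 14.1680 = 7.0840
Higher: breed at age 1 (7.7340).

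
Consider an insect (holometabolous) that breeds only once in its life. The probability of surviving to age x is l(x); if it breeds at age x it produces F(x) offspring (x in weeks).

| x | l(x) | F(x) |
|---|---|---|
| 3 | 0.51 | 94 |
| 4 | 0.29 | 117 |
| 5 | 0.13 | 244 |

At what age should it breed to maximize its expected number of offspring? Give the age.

3

Expected offspring if breeding at age x = l(x) × F(x):
  age 3: 0.51 × 94 = 47.940
  age 4: 0.29 × 117 = 33.930
  age 5: 0.13 × 244 = 31.720
Maximum at age 3 (47.940).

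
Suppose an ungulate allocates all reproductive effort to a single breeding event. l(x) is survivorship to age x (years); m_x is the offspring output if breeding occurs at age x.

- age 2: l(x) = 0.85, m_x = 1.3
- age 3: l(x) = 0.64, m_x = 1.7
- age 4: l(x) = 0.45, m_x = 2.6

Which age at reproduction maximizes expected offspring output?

4

Expected offspring if breeding at age x = l(x) × m_x:
  age 2: 0.85 × 1.3 = 1.105
  age 3: 0.64 × 1.7 = 1.088
  age 4: 0.45 × 2.6 = 1.170
Maximum at age 4 (1.170).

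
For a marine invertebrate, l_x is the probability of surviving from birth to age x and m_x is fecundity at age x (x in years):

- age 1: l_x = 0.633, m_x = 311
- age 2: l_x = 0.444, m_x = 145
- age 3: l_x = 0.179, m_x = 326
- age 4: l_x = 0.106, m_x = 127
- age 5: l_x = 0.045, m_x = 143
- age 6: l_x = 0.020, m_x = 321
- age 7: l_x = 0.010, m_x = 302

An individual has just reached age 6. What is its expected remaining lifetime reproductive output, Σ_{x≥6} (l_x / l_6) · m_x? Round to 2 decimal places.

472.00

l_6 = 0.020. Conditional survival from age 6 to x is l_x / l_6.
  x=6: (0.020/0.020) × 321 = 321.0000
  x=7: (0.010/0.020) × 302 = 151.0000
Sum = 321.0000 + 151.0000 = 472.0000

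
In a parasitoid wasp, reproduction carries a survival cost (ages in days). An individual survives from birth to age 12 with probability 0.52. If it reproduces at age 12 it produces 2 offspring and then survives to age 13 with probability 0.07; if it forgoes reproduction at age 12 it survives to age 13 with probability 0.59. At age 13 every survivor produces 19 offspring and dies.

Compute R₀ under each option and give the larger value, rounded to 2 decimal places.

5.83

breed at age 12: R₀ = 0.52 × (2 + 0.07 × 19) = 0.52 × 3.3300 = 1.7316
delay to age 13: R₀ = 0.52 × (0.59 × 19) = 0.52 × 11.2100 = 5.8292
Higher: delay to age 13 (5.8292).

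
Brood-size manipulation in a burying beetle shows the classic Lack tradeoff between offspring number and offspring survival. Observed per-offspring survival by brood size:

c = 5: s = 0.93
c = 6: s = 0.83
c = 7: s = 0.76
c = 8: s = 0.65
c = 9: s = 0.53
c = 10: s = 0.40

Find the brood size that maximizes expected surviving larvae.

Expected surviving larvae = c × s(c):
  c=5: 5 × 0.93 = 4.650
  c=6: 6 × 0.83 = 4.980
  c=7: 7 × 0.76 = 5.320
  c=8: 8 × 0.65 = 5.200
  c=9: 9 × 0.53 = 4.770
  c=10: 10 × 0.40 = 4.000
Maximum at c = 7 (5.320 surviving larvae).

7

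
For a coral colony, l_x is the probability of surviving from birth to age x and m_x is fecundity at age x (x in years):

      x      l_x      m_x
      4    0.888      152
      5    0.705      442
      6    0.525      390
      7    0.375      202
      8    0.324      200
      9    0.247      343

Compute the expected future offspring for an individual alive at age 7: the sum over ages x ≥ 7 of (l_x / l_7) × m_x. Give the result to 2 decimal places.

l_7 = 0.375. Conditional survival from age 7 to x is l_x / l_7.
  x=7: (0.375/0.375) × 202 = 202.0000
  x=8: (0.324/0.375) × 200 = 172.8000
  x=9: (0.247/0.375) × 343 = 225.9227
Sum = 202.0000 + 172.8000 + 225.9227 = 600.7227

600.72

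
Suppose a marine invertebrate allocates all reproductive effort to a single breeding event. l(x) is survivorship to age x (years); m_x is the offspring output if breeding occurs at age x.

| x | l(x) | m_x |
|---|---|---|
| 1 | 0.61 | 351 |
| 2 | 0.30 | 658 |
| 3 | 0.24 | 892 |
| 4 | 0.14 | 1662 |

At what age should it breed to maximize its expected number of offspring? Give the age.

4

Expected offspring if breeding at age x = l(x) × m_x:
  age 1: 0.61 × 351 = 214.110
  age 2: 0.30 × 658 = 197.400
  age 3: 0.24 × 892 = 214.080
  age 4: 0.14 × 1662 = 232.680
Maximum at age 4 (232.680).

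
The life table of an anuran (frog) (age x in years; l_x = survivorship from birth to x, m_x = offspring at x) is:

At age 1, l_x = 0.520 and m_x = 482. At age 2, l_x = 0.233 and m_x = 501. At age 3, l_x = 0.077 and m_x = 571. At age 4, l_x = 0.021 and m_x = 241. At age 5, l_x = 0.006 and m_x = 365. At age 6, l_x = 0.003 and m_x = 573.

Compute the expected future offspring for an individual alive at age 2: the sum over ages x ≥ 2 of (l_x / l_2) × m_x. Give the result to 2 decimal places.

728.20

l_2 = 0.233. Conditional survival from age 2 to x is l_x / l_2.
  x=2: (0.233/0.233) × 501 = 501.0000
  x=3: (0.077/0.233) × 571 = 188.6996
  x=4: (0.021/0.233) × 241 = 21.7210
  x=5: (0.006/0.233) × 365 = 9.3991
  x=6: (0.003/0.233) × 573 = 7.3777
Sum = 501.0000 + 188.6996 + 21.7210 + 9.3991 + 7.3777 = 728.1974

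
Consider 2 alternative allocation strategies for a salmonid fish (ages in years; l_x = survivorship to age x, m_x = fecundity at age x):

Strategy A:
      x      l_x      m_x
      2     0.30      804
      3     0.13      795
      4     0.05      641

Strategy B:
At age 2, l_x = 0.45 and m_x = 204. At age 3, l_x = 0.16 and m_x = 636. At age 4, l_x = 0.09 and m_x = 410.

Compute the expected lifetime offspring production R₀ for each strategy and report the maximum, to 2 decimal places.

Strategy A: R₀ = 0.30×804 + 0.13×795 + 0.05×641 = 376.6000
Strategy B: R₀ = 0.45×204 + 0.16×636 + 0.09×410 = 230.4600
Highest R₀: strategy A with 376.6000.

376.60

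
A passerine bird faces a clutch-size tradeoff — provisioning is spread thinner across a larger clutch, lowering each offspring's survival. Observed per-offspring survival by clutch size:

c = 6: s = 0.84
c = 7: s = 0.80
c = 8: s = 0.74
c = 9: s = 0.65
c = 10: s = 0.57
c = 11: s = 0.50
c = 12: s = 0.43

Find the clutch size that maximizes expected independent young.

8

Expected independent young = c × s(c):
  c=6: 6 × 0.84 = 5.040
  c=7: 7 × 0.80 = 5.600
  c=8: 8 × 0.74 = 5.920
  c=9: 9 × 0.65 = 5.850
  c=10: 10 × 0.57 = 5.700
  c=11: 11 × 0.50 = 5.500
  c=12: 12 × 0.43 = 5.160
Maximum at c = 8 (5.920 independent young).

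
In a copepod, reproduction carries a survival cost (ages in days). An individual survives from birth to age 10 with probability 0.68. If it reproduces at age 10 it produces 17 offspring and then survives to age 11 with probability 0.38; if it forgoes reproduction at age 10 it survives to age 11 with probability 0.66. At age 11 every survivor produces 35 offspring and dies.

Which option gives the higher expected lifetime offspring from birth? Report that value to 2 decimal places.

breed at age 10: R₀ = 0.68 × (17 + 0.38 × 35) = 0.68 × 30.3000 = 20.6040
delay to age 11: R₀ = 0.68 × (0.66 × 35) = 0.68 × 23.1000 = 15.7080
Higher: breed at age 10 (20.6040).

20.60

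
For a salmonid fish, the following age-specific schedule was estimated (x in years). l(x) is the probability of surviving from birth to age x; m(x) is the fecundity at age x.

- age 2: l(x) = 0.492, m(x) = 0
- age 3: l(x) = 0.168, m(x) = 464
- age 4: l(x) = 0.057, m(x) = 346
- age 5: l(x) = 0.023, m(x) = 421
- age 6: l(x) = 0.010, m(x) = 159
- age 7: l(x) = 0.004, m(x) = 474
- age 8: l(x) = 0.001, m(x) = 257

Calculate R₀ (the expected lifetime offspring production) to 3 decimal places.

111.100

R₀ = Σ l(x) m(x):
  age 2: 0.492 × 0 = 0.0000
  age 3: 0.168 × 464 = 77.9520
  age 4: 0.057 × 346 = 19.7220
  age 5: 0.023 × 421 = 9.6830
  age 6: 0.010 × 159 = 1.5900
  age 7: 0.004 × 474 = 1.8960
  age 8: 0.001 × 257 = 0.2570
R₀ = 0.0000 + 77.9520 + 19.7220 + 9.6830 + 1.5900 + 1.8960 + 0.2570 = 111.1000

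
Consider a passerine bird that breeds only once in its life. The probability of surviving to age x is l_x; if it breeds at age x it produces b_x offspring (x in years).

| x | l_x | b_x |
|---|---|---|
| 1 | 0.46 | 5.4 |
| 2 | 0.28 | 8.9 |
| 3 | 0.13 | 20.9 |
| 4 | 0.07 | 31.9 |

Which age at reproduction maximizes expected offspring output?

3

Expected offspring if breeding at age x = l_x × b_x:
  age 1: 0.46 × 5.4 = 2.484
  age 2: 0.28 × 8.9 = 2.492
  age 3: 0.13 × 20.9 = 2.717
  age 4: 0.07 × 31.9 = 2.233
Maximum at age 3 (2.717).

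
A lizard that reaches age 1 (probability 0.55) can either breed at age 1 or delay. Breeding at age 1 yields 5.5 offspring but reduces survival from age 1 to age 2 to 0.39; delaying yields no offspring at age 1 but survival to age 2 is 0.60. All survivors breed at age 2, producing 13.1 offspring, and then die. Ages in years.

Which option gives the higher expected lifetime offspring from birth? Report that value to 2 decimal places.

5.83

breed at age 1: R₀ = 0.55 × (5.5 + 0.39 × 13.1) = 0.55 × 10.6090 = 5.8350
delay to age 2: R₀ = 0.55 × (0.60 × 13.1) = 0.55 × 7.8600 = 4.3230
Higher: breed at age 1 (5.8350).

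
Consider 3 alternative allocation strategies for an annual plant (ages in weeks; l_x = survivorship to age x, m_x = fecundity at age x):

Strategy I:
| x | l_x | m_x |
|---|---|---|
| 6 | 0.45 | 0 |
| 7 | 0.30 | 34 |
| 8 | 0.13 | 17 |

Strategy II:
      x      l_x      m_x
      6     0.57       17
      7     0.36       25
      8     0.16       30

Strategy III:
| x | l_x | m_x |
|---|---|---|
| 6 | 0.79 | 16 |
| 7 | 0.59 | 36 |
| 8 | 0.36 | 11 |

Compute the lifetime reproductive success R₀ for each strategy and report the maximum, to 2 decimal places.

37.84

Strategy I: R₀ = 0.45×0 + 0.30×34 + 0.13×17 = 12.4100
Strategy II: R₀ = 0.57×17 + 0.36×25 + 0.16×30 = 23.4900
Strategy III: R₀ = 0.79×16 + 0.59×36 + 0.36×11 = 37.8400
Highest R₀: strategy III with 37.8400.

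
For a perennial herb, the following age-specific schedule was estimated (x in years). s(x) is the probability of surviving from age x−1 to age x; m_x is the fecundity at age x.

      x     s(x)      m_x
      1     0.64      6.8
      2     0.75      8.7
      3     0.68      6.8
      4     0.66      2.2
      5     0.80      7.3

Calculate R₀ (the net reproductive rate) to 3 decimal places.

12.480

Survivorship from birth: l_x = s_1·s_2·…·s_x.
  l_1 = 0.64000
  l_2 = 0.48000
  l_3 = 0.32640
  l_4 = 0.21542
  l_5 = 0.17234
R₀ = Σ l_x m_x:
  age 1: 0.64000 × 6.8 = 4.3520
  age 2: 0.48000 × 8.7 = 4.1760
  age 3: 0.32640 × 6.8 = 2.2195
  age 4: 0.21542 × 2.2 = 0.4739
  age 5: 0.17234 × 7.3 = 1.2581
R₀ = 4.3520 + 4.1760 + 2.2195 + 0.4739 + 1.2581 = 12.4795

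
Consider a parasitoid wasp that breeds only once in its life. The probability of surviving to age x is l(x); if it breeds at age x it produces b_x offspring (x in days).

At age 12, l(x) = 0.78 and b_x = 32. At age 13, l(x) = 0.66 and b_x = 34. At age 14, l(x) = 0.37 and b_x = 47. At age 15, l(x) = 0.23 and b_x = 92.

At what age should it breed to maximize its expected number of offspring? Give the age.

Expected offspring if breeding at age x = l(x) × b_x:
  age 12: 0.78 × 32 = 24.960
  age 13: 0.66 × 34 = 22.440
  age 14: 0.37 × 47 = 17.390
  age 15: 0.23 × 92 = 21.160
Maximum at age 12 (24.960).

12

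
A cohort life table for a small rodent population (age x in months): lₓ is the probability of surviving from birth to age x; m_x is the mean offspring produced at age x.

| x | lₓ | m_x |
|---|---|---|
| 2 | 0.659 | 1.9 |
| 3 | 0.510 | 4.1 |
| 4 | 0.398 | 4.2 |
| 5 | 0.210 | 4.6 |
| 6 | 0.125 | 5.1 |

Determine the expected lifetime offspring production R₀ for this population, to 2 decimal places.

6.62

R₀ = Σ lₓ m_x:
  age 2: 0.659 × 1.9 = 1.2521
  age 3: 0.510 × 4.1 = 2.0910
  age 4: 0.398 × 4.2 = 1.6716
  age 5: 0.210 × 4.6 = 0.9660
  age 6: 0.125 × 5.1 = 0.6375
R₀ = 1.2521 + 2.0910 + 1.6716 + 0.9660 + 0.6375 = 6.6182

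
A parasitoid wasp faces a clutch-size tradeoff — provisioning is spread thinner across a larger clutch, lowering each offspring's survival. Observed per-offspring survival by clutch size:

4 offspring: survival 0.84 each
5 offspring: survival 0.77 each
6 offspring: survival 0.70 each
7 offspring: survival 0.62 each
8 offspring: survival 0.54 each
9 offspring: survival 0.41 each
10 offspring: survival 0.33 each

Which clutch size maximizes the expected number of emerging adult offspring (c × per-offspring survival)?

7

Expected emerging adult offspring = c × s(c):
  c=4: 4 × 0.84 = 3.360
  c=5: 5 × 0.77 = 3.850
  c=6: 6 × 0.70 = 4.200
  c=7: 7 × 0.62 = 4.340
  c=8: 8 × 0.54 = 4.320
  c=9: 9 × 0.41 = 3.690
  c=10: 10 × 0.33 = 3.300
Maximum at c = 7 (4.340 emerging adult offspring).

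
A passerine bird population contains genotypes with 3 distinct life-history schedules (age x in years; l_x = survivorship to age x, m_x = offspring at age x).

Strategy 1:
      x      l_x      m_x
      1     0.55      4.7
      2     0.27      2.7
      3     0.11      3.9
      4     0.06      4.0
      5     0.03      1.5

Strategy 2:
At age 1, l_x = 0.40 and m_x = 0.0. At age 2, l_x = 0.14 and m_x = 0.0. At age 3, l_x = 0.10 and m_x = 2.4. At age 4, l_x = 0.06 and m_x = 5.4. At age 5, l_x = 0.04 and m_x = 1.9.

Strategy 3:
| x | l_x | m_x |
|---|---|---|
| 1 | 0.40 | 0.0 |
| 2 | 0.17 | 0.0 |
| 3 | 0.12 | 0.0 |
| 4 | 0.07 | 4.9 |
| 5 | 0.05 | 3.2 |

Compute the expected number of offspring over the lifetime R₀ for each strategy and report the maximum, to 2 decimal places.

Strategy 1: R₀ = 0.55×4.7 + 0.27×2.7 + 0.11×3.9 + 0.06×4.0 + 0.03×1.5 = 4.0280
Strategy 2: R₀ = 0.40×0.0 + 0.14×0.0 + 0.10×2.4 + 0.06×5.4 + 0.04×1.9 = 0.6400
Strategy 3: R₀ = 0.40×0.0 + 0.17×0.0 + 0.12×0.0 + 0.07×4.9 + 0.05×3.2 = 0.5030
Highest R₀: strategy 1 with 4.0280.

4.03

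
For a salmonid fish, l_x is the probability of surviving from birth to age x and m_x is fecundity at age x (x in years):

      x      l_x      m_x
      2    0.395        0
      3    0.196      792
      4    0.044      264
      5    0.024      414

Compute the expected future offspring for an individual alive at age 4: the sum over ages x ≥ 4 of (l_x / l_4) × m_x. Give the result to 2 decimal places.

489.82

l_4 = 0.044. Conditional survival from age 4 to x is l_x / l_4.
  x=4: (0.044/0.044) × 264 = 264.0000
  x=5: (0.024/0.044) × 414 = 225.8182
Sum = 264.0000 + 225.8182 = 489.8182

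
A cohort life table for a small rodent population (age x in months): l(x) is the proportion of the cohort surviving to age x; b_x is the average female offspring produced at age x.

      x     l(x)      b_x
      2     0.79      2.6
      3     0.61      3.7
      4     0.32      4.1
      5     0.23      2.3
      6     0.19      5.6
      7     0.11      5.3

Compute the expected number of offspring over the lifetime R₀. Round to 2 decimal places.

7.80

R₀ = Σ l(x) b_x:
  age 2: 0.79 × 2.6 = 2.0540
  age 3: 0.61 × 3.7 = 2.2570
  age 4: 0.32 × 4.1 = 1.3120
  age 5: 0.23 × 2.3 = 0.5290
  age 6: 0.19 × 5.6 = 1.0640
  age 7: 0.11 × 5.3 = 0.5830
R₀ = 2.0540 + 2.2570 + 1.3120 + 0.5290 + 1.0640 + 0.5830 = 7.7990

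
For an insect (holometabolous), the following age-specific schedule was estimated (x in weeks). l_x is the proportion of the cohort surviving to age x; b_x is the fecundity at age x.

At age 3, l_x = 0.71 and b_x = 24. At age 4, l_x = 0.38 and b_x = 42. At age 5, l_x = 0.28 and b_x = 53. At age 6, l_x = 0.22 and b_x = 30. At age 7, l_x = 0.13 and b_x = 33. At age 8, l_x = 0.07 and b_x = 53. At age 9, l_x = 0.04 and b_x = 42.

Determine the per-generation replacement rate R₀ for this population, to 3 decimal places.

64.120

R₀ = Σ l_x b_x:
  age 3: 0.71 × 24 = 17.0400
  age 4: 0.38 × 42 = 15.9600
  age 5: 0.28 × 53 = 14.8400
  age 6: 0.22 × 30 = 6.6000
  age 7: 0.13 × 33 = 4.2900
  age 8: 0.07 × 53 = 3.7100
  age 9: 0.04 × 42 = 1.6800
R₀ = 17.0400 + 15.9600 + 14.8400 + 6.6000 + 4.2900 + 3.7100 + 1.6800 = 64.1200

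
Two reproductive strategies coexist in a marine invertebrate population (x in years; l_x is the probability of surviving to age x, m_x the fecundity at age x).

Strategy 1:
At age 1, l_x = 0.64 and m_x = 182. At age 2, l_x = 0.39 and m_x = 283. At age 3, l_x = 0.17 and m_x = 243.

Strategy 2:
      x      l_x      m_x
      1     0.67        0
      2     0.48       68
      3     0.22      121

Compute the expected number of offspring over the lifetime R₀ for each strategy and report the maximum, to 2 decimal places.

268.16

Strategy 1: R₀ = 0.64×182 + 0.39×283 + 0.17×243 = 268.1600
Strategy 2: R₀ = 0.67×0 + 0.48×68 + 0.22×121 = 59.2600
Highest R₀: strategy 1 with 268.1600.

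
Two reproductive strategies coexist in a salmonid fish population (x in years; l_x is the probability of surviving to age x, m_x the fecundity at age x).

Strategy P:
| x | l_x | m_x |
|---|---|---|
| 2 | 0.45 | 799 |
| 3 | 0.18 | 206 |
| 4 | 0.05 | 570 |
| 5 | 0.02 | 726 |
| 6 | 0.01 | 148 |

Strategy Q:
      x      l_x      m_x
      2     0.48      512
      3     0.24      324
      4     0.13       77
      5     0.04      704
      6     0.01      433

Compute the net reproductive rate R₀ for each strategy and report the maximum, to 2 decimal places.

441.13

Strategy P: R₀ = 0.45×799 + 0.18×206 + 0.05×570 + 0.02×726 + 0.01×148 = 441.1300
Strategy Q: R₀ = 0.48×512 + 0.24×324 + 0.13×77 + 0.04×704 + 0.01×433 = 366.0200
Highest R₀: strategy P with 441.1300.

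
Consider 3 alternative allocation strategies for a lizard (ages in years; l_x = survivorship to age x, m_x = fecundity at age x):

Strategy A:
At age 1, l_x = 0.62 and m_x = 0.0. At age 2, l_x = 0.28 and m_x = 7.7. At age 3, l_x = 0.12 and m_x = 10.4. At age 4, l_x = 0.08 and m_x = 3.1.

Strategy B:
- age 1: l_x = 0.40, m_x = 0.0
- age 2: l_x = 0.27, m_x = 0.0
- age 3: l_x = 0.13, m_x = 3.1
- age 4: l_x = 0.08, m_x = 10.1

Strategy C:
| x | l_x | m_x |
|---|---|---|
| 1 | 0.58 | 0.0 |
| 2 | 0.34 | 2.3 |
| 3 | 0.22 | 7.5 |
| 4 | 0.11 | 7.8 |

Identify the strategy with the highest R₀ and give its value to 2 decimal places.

3.65

Strategy A: R₀ = 0.62×0.0 + 0.28×7.7 + 0.12×10.4 + 0.08×3.1 = 3.6520
Strategy B: R₀ = 0.40×0.0 + 0.27×0.0 + 0.13×3.1 + 0.08×10.1 = 1.2110
Strategy C: R₀ = 0.58×0.0 + 0.34×2.3 + 0.22×7.5 + 0.11×7.8 = 3.2900
Highest R₀: strategy A with 3.6520.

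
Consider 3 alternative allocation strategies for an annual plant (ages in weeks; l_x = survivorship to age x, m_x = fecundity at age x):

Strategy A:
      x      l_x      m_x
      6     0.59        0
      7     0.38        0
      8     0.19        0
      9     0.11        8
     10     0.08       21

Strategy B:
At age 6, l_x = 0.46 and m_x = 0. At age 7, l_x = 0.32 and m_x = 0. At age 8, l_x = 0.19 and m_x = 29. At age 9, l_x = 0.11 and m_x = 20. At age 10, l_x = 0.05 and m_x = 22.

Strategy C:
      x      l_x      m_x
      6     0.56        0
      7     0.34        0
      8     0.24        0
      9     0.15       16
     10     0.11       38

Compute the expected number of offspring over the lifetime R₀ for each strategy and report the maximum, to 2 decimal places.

8.81

Strategy A: R₀ = 0.59×0 + 0.38×0 + 0.19×0 + 0.11×8 + 0.08×21 = 2.5600
Strategy B: R₀ = 0.46×0 + 0.32×0 + 0.19×29 + 0.11×20 + 0.05×22 = 8.8100
Strategy C: R₀ = 0.56×0 + 0.34×0 + 0.24×0 + 0.15×16 + 0.11×38 = 6.5800
Highest R₀: strategy B with 8.8100.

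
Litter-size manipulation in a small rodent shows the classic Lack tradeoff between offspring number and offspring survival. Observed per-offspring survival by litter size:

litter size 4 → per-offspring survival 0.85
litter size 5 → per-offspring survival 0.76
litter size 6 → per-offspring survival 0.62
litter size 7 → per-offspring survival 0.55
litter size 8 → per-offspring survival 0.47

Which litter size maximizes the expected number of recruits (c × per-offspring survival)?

7

Expected recruits = c × s(c):
  c=4: 4 × 0.85 = 3.400
  c=5: 5 × 0.76 = 3.800
  c=6: 6 × 0.62 = 3.720
  c=7: 7 × 0.55 = 3.850
  c=8: 8 × 0.47 = 3.760
Maximum at c = 7 (3.850 recruits).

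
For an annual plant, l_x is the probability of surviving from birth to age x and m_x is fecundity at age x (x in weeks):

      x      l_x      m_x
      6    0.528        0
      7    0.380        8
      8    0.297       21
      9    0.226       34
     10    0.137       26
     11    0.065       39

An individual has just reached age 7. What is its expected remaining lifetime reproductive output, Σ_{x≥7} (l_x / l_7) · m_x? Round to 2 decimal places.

l_7 = 0.380. Conditional survival from age 7 to x is l_x / l_7.
  x=7: (0.380/0.380) × 8 = 8.0000
  x=8: (0.297/0.380) × 21 = 16.4132
  x=9: (0.226/0.380) × 34 = 20.2211
  x=10: (0.137/0.380) × 26 = 9.3737
  x=11: (0.065/0.380) × 39 = 6.6711
Sum = 8.0000 + 16.4132 + 20.2211 + 9.3737 + 6.6711 = 60.6789

60.68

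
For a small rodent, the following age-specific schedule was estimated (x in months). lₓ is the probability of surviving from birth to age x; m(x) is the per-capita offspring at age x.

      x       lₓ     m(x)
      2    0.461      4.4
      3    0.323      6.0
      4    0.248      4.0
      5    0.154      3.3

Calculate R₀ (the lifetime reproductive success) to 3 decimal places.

5.467

R₀ = Σ lₓ m(x):
  age 2: 0.461 × 4.4 = 2.0284
  age 3: 0.323 × 6.0 = 1.9380
  age 4: 0.248 × 4.0 = 0.9920
  age 5: 0.154 × 3.3 = 0.5082
R₀ = 2.0284 + 1.9380 + 0.9920 + 0.5082 = 5.4666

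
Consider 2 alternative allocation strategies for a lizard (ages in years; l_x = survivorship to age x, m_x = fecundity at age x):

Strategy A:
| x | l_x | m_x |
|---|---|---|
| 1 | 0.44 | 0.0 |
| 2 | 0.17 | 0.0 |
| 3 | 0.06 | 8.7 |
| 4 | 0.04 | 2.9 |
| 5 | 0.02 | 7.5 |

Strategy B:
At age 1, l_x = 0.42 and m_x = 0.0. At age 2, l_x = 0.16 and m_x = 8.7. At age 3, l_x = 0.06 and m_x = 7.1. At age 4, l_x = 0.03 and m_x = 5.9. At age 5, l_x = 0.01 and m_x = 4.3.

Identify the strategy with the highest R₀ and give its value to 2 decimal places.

2.04

Strategy A: R₀ = 0.44×0.0 + 0.17×0.0 + 0.06×8.7 + 0.04×2.9 + 0.02×7.5 = 0.7880
Strategy B: R₀ = 0.42×0.0 + 0.16×8.7 + 0.06×7.1 + 0.03×5.9 + 0.01×4.3 = 2.0380
Highest R₀: strategy B with 2.0380.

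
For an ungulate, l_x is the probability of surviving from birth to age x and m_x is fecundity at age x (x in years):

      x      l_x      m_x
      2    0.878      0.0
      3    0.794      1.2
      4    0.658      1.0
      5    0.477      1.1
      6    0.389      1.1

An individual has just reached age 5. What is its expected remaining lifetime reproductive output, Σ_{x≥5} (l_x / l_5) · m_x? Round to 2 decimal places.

2.00

l_5 = 0.477. Conditional survival from age 5 to x is l_x / l_5.
  x=5: (0.477/0.477) × 1.1 = 1.1000
  x=6: (0.389/0.477) × 1.1 = 0.8971
Sum = 1.1000 + 0.8971 = 1.9971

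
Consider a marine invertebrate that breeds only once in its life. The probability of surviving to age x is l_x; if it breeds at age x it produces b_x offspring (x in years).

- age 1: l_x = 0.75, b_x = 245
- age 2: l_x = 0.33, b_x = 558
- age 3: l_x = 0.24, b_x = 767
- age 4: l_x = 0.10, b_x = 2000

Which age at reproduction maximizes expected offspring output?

4

Expected offspring if breeding at age x = l_x × b_x:
  age 1: 0.75 × 245 = 183.750
  age 2: 0.33 × 558 = 184.140
  age 3: 0.24 × 767 = 184.080
  age 4: 0.10 × 2000 = 200.000
Maximum at age 4 (200.000).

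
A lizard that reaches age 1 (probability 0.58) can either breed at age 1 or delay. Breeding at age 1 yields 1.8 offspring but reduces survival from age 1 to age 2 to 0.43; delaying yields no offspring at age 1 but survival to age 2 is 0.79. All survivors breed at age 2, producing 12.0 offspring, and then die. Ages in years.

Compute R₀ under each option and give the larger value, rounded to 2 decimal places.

breed at age 1: R₀ = 0.58 × (1.8 + 0.43 × 12.0) = 0.58 × 6.9600 = 4.0368
delay to age 2: R₀ = 0.58 × (0.79 × 12.0) = 0.58 × 9.4800 = 5.4984
Higher: delay to age 2 (5.4984).

5.50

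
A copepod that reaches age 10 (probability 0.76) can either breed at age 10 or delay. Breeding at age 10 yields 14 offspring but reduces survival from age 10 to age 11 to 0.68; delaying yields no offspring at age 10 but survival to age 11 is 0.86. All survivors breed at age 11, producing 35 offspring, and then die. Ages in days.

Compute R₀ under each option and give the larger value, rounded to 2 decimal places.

28.73

breed at age 10: R₀ = 0.76 × (14 + 0.68 × 35) = 0.76 × 37.8000 = 28.7280
delay to age 11: R₀ = 0.76 × (0.86 × 35) = 0.76 × 30.1000 = 22.8760
Higher: breed at age 10 (28.7280).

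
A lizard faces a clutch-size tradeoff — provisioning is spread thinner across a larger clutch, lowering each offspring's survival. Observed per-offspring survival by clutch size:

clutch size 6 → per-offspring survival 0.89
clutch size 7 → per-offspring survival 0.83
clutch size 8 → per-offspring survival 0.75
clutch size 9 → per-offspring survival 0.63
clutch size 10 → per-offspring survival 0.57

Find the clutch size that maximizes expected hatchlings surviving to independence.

Expected hatchlings surviving to independence = c × s(c):
  c=6: 6 × 0.89 = 5.340
  c=7: 7 × 0.83 = 5.810
  c=8: 8 × 0.75 = 6.000
  c=9: 9 × 0.63 = 5.670
  c=10: 10 × 0.57 = 5.700
Maximum at c = 8 (6.000 hatchlings surviving to independence).

8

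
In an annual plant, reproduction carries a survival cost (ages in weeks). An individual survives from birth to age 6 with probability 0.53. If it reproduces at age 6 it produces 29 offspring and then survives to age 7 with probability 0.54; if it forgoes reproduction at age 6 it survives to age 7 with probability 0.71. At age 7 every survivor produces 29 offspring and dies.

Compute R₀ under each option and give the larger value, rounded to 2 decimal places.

23.67

breed at age 6: R₀ = 0.53 × (29 + 0.54 × 29) = 0.53 × 44.6600 = 23.6698
delay to age 7: R₀ = 0.53 × (0.71 × 29) = 0.53 × 20.5900 = 10.9127
Higher: breed at age 6 (23.6698).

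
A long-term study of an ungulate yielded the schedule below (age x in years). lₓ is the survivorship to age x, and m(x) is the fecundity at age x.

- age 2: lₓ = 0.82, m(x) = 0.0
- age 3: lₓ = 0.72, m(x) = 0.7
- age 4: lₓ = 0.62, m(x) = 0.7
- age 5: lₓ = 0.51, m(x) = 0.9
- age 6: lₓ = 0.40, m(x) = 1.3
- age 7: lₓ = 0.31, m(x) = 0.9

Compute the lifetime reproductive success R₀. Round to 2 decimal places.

R₀ = Σ lₓ m(x):
  age 2: 0.82 × 0.0 = 0.0000
  age 3: 0.72 × 0.7 = 0.5040
  age 4: 0.62 × 0.7 = 0.4340
  age 5: 0.51 × 0.9 = 0.4590
  age 6: 0.40 × 1.3 = 0.5200
  age 7: 0.31 × 0.9 = 0.2790
R₀ = 0.0000 + 0.5040 + 0.4340 + 0.4590 + 0.5200 + 0.2790 = 2.1960

2.20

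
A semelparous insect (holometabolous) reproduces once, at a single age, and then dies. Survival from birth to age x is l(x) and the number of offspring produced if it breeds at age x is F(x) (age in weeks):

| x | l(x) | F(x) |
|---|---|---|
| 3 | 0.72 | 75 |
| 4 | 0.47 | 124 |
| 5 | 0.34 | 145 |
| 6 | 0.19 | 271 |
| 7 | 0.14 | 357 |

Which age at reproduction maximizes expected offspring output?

Expected offspring if breeding at age x = l(x) × F(x):
  age 3: 0.72 × 75 = 54.000
  age 4: 0.47 × 124 = 58.280
  age 5: 0.34 × 145 = 49.300
  age 6: 0.19 × 271 = 51.490
  age 7: 0.14 × 357 = 49.980
Maximum at age 4 (58.280).

4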